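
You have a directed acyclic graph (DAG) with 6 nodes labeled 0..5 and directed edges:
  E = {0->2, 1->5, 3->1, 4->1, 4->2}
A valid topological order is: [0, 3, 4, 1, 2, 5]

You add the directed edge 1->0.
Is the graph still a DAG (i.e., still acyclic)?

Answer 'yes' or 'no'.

Answer: yes

Derivation:
Given toposort: [0, 3, 4, 1, 2, 5]
Position of 1: index 3; position of 0: index 0
New edge 1->0: backward (u after v in old order)
Backward edge: old toposort is now invalid. Check if this creates a cycle.
Does 0 already reach 1? Reachable from 0: [0, 2]. NO -> still a DAG (reorder needed).
Still a DAG? yes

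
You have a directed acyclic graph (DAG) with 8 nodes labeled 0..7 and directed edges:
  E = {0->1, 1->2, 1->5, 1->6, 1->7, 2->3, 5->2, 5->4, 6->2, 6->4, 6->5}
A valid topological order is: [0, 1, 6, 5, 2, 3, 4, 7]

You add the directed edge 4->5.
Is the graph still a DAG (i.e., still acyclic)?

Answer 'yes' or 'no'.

Answer: no

Derivation:
Given toposort: [0, 1, 6, 5, 2, 3, 4, 7]
Position of 4: index 6; position of 5: index 3
New edge 4->5: backward (u after v in old order)
Backward edge: old toposort is now invalid. Check if this creates a cycle.
Does 5 already reach 4? Reachable from 5: [2, 3, 4, 5]. YES -> cycle!
Still a DAG? no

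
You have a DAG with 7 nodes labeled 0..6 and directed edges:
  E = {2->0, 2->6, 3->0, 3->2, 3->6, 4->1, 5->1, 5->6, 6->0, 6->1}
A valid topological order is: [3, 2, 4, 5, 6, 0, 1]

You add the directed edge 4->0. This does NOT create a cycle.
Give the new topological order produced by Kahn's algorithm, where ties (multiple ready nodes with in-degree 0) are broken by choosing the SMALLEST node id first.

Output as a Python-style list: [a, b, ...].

Answer: [3, 2, 4, 5, 6, 0, 1]

Derivation:
Old toposort: [3, 2, 4, 5, 6, 0, 1]
Added edge: 4->0
Position of 4 (2) < position of 0 (5). Old order still valid.
Run Kahn's algorithm (break ties by smallest node id):
  initial in-degrees: [4, 3, 1, 0, 0, 0, 3]
  ready (indeg=0): [3, 4, 5]
  pop 3: indeg[0]->3; indeg[2]->0; indeg[6]->2 | ready=[2, 4, 5] | order so far=[3]
  pop 2: indeg[0]->2; indeg[6]->1 | ready=[4, 5] | order so far=[3, 2]
  pop 4: indeg[0]->1; indeg[1]->2 | ready=[5] | order so far=[3, 2, 4]
  pop 5: indeg[1]->1; indeg[6]->0 | ready=[6] | order so far=[3, 2, 4, 5]
  pop 6: indeg[0]->0; indeg[1]->0 | ready=[0, 1] | order so far=[3, 2, 4, 5, 6]
  pop 0: no out-edges | ready=[1] | order so far=[3, 2, 4, 5, 6, 0]
  pop 1: no out-edges | ready=[] | order so far=[3, 2, 4, 5, 6, 0, 1]
  Result: [3, 2, 4, 5, 6, 0, 1]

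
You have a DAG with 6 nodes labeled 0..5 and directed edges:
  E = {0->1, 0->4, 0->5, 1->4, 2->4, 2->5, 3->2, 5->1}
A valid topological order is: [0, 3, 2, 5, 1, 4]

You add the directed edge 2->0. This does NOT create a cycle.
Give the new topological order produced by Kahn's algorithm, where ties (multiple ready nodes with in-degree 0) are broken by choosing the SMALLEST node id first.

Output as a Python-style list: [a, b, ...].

Answer: [3, 2, 0, 5, 1, 4]

Derivation:
Old toposort: [0, 3, 2, 5, 1, 4]
Added edge: 2->0
Position of 2 (2) > position of 0 (0). Must reorder: 2 must now come before 0.
Run Kahn's algorithm (break ties by smallest node id):
  initial in-degrees: [1, 2, 1, 0, 3, 2]
  ready (indeg=0): [3]
  pop 3: indeg[2]->0 | ready=[2] | order so far=[3]
  pop 2: indeg[0]->0; indeg[4]->2; indeg[5]->1 | ready=[0] | order so far=[3, 2]
  pop 0: indeg[1]->1; indeg[4]->1; indeg[5]->0 | ready=[5] | order so far=[3, 2, 0]
  pop 5: indeg[1]->0 | ready=[1] | order so far=[3, 2, 0, 5]
  pop 1: indeg[4]->0 | ready=[4] | order so far=[3, 2, 0, 5, 1]
  pop 4: no out-edges | ready=[] | order so far=[3, 2, 0, 5, 1, 4]
  Result: [3, 2, 0, 5, 1, 4]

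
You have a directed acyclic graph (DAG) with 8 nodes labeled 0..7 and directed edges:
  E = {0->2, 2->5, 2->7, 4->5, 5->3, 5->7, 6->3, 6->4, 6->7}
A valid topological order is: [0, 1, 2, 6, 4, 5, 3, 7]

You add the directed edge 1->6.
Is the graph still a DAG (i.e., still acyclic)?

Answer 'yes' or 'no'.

Given toposort: [0, 1, 2, 6, 4, 5, 3, 7]
Position of 1: index 1; position of 6: index 3
New edge 1->6: forward
Forward edge: respects the existing order. Still a DAG, same toposort still valid.
Still a DAG? yes

Answer: yes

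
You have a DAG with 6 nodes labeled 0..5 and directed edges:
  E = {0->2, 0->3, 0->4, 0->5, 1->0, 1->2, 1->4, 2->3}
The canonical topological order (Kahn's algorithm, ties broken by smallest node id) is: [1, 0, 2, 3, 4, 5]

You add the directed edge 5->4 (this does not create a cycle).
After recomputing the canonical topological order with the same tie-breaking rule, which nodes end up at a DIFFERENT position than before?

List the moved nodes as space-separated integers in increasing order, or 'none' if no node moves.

Old toposort: [1, 0, 2, 3, 4, 5]
Added edge 5->4
Recompute Kahn (smallest-id tiebreak):
  initial in-degrees: [1, 0, 2, 2, 3, 1]
  ready (indeg=0): [1]
  pop 1: indeg[0]->0; indeg[2]->1; indeg[4]->2 | ready=[0] | order so far=[1]
  pop 0: indeg[2]->0; indeg[3]->1; indeg[4]->1; indeg[5]->0 | ready=[2, 5] | order so far=[1, 0]
  pop 2: indeg[3]->0 | ready=[3, 5] | order so far=[1, 0, 2]
  pop 3: no out-edges | ready=[5] | order so far=[1, 0, 2, 3]
  pop 5: indeg[4]->0 | ready=[4] | order so far=[1, 0, 2, 3, 5]
  pop 4: no out-edges | ready=[] | order so far=[1, 0, 2, 3, 5, 4]
New canonical toposort: [1, 0, 2, 3, 5, 4]
Compare positions:
  Node 0: index 1 -> 1 (same)
  Node 1: index 0 -> 0 (same)
  Node 2: index 2 -> 2 (same)
  Node 3: index 3 -> 3 (same)
  Node 4: index 4 -> 5 (moved)
  Node 5: index 5 -> 4 (moved)
Nodes that changed position: 4 5

Answer: 4 5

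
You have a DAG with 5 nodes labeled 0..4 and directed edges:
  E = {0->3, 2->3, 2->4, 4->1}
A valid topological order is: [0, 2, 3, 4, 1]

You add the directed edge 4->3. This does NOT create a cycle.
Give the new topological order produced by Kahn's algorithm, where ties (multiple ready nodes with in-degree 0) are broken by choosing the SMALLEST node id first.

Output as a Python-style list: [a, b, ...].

Answer: [0, 2, 4, 1, 3]

Derivation:
Old toposort: [0, 2, 3, 4, 1]
Added edge: 4->3
Position of 4 (3) > position of 3 (2). Must reorder: 4 must now come before 3.
Run Kahn's algorithm (break ties by smallest node id):
  initial in-degrees: [0, 1, 0, 3, 1]
  ready (indeg=0): [0, 2]
  pop 0: indeg[3]->2 | ready=[2] | order so far=[0]
  pop 2: indeg[3]->1; indeg[4]->0 | ready=[4] | order so far=[0, 2]
  pop 4: indeg[1]->0; indeg[3]->0 | ready=[1, 3] | order so far=[0, 2, 4]
  pop 1: no out-edges | ready=[3] | order so far=[0, 2, 4, 1]
  pop 3: no out-edges | ready=[] | order so far=[0, 2, 4, 1, 3]
  Result: [0, 2, 4, 1, 3]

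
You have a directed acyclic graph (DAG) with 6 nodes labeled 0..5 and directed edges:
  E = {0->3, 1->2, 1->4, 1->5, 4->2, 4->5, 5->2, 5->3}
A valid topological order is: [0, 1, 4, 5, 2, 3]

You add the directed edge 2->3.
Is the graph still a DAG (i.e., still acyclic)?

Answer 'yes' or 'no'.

Given toposort: [0, 1, 4, 5, 2, 3]
Position of 2: index 4; position of 3: index 5
New edge 2->3: forward
Forward edge: respects the existing order. Still a DAG, same toposort still valid.
Still a DAG? yes

Answer: yes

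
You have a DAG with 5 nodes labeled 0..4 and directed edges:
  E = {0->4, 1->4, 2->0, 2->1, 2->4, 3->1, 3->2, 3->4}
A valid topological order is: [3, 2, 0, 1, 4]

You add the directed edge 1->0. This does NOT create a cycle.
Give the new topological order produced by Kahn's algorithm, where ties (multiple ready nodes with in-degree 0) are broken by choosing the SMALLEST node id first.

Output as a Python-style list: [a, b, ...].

Answer: [3, 2, 1, 0, 4]

Derivation:
Old toposort: [3, 2, 0, 1, 4]
Added edge: 1->0
Position of 1 (3) > position of 0 (2). Must reorder: 1 must now come before 0.
Run Kahn's algorithm (break ties by smallest node id):
  initial in-degrees: [2, 2, 1, 0, 4]
  ready (indeg=0): [3]
  pop 3: indeg[1]->1; indeg[2]->0; indeg[4]->3 | ready=[2] | order so far=[3]
  pop 2: indeg[0]->1; indeg[1]->0; indeg[4]->2 | ready=[1] | order so far=[3, 2]
  pop 1: indeg[0]->0; indeg[4]->1 | ready=[0] | order so far=[3, 2, 1]
  pop 0: indeg[4]->0 | ready=[4] | order so far=[3, 2, 1, 0]
  pop 4: no out-edges | ready=[] | order so far=[3, 2, 1, 0, 4]
  Result: [3, 2, 1, 0, 4]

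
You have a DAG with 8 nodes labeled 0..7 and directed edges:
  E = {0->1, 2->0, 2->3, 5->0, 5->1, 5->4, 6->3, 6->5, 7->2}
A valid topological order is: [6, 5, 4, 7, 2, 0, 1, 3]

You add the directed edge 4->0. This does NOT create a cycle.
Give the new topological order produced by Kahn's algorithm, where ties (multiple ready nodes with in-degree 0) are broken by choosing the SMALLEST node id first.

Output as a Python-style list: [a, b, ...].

Answer: [6, 5, 4, 7, 2, 0, 1, 3]

Derivation:
Old toposort: [6, 5, 4, 7, 2, 0, 1, 3]
Added edge: 4->0
Position of 4 (2) < position of 0 (5). Old order still valid.
Run Kahn's algorithm (break ties by smallest node id):
  initial in-degrees: [3, 2, 1, 2, 1, 1, 0, 0]
  ready (indeg=0): [6, 7]
  pop 6: indeg[3]->1; indeg[5]->0 | ready=[5, 7] | order so far=[6]
  pop 5: indeg[0]->2; indeg[1]->1; indeg[4]->0 | ready=[4, 7] | order so far=[6, 5]
  pop 4: indeg[0]->1 | ready=[7] | order so far=[6, 5, 4]
  pop 7: indeg[2]->0 | ready=[2] | order so far=[6, 5, 4, 7]
  pop 2: indeg[0]->0; indeg[3]->0 | ready=[0, 3] | order so far=[6, 5, 4, 7, 2]
  pop 0: indeg[1]->0 | ready=[1, 3] | order so far=[6, 5, 4, 7, 2, 0]
  pop 1: no out-edges | ready=[3] | order so far=[6, 5, 4, 7, 2, 0, 1]
  pop 3: no out-edges | ready=[] | order so far=[6, 5, 4, 7, 2, 0, 1, 3]
  Result: [6, 5, 4, 7, 2, 0, 1, 3]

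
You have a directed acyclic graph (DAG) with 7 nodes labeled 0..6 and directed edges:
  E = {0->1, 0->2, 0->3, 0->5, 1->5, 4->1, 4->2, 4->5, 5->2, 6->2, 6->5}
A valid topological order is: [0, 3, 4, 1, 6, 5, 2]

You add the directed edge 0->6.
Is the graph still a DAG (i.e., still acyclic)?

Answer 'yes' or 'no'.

Answer: yes

Derivation:
Given toposort: [0, 3, 4, 1, 6, 5, 2]
Position of 0: index 0; position of 6: index 4
New edge 0->6: forward
Forward edge: respects the existing order. Still a DAG, same toposort still valid.
Still a DAG? yes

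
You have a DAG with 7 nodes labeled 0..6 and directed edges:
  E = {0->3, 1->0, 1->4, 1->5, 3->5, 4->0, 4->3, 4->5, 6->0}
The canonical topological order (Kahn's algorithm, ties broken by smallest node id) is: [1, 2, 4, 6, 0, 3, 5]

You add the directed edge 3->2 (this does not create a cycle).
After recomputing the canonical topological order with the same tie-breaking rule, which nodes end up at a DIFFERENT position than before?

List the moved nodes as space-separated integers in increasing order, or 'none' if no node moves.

Answer: 0 2 3 4 6

Derivation:
Old toposort: [1, 2, 4, 6, 0, 3, 5]
Added edge 3->2
Recompute Kahn (smallest-id tiebreak):
  initial in-degrees: [3, 0, 1, 2, 1, 3, 0]
  ready (indeg=0): [1, 6]
  pop 1: indeg[0]->2; indeg[4]->0; indeg[5]->2 | ready=[4, 6] | order so far=[1]
  pop 4: indeg[0]->1; indeg[3]->1; indeg[5]->1 | ready=[6] | order so far=[1, 4]
  pop 6: indeg[0]->0 | ready=[0] | order so far=[1, 4, 6]
  pop 0: indeg[3]->0 | ready=[3] | order so far=[1, 4, 6, 0]
  pop 3: indeg[2]->0; indeg[5]->0 | ready=[2, 5] | order so far=[1, 4, 6, 0, 3]
  pop 2: no out-edges | ready=[5] | order so far=[1, 4, 6, 0, 3, 2]
  pop 5: no out-edges | ready=[] | order so far=[1, 4, 6, 0, 3, 2, 5]
New canonical toposort: [1, 4, 6, 0, 3, 2, 5]
Compare positions:
  Node 0: index 4 -> 3 (moved)
  Node 1: index 0 -> 0 (same)
  Node 2: index 1 -> 5 (moved)
  Node 3: index 5 -> 4 (moved)
  Node 4: index 2 -> 1 (moved)
  Node 5: index 6 -> 6 (same)
  Node 6: index 3 -> 2 (moved)
Nodes that changed position: 0 2 3 4 6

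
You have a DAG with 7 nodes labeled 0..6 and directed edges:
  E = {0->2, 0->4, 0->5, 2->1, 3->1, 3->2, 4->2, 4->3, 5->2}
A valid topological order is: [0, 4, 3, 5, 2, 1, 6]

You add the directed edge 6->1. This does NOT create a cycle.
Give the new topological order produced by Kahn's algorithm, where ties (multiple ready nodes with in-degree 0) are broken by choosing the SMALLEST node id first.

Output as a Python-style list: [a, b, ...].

Old toposort: [0, 4, 3, 5, 2, 1, 6]
Added edge: 6->1
Position of 6 (6) > position of 1 (5). Must reorder: 6 must now come before 1.
Run Kahn's algorithm (break ties by smallest node id):
  initial in-degrees: [0, 3, 4, 1, 1, 1, 0]
  ready (indeg=0): [0, 6]
  pop 0: indeg[2]->3; indeg[4]->0; indeg[5]->0 | ready=[4, 5, 6] | order so far=[0]
  pop 4: indeg[2]->2; indeg[3]->0 | ready=[3, 5, 6] | order so far=[0, 4]
  pop 3: indeg[1]->2; indeg[2]->1 | ready=[5, 6] | order so far=[0, 4, 3]
  pop 5: indeg[2]->0 | ready=[2, 6] | order so far=[0, 4, 3, 5]
  pop 2: indeg[1]->1 | ready=[6] | order so far=[0, 4, 3, 5, 2]
  pop 6: indeg[1]->0 | ready=[1] | order so far=[0, 4, 3, 5, 2, 6]
  pop 1: no out-edges | ready=[] | order so far=[0, 4, 3, 5, 2, 6, 1]
  Result: [0, 4, 3, 5, 2, 6, 1]

Answer: [0, 4, 3, 5, 2, 6, 1]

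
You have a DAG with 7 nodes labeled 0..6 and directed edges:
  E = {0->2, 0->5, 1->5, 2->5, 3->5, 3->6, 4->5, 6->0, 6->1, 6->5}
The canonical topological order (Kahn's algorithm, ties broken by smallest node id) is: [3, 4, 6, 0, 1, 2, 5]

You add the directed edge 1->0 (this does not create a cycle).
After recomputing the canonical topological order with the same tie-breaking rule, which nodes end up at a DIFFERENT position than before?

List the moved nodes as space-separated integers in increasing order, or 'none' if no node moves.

Old toposort: [3, 4, 6, 0, 1, 2, 5]
Added edge 1->0
Recompute Kahn (smallest-id tiebreak):
  initial in-degrees: [2, 1, 1, 0, 0, 6, 1]
  ready (indeg=0): [3, 4]
  pop 3: indeg[5]->5; indeg[6]->0 | ready=[4, 6] | order so far=[3]
  pop 4: indeg[5]->4 | ready=[6] | order so far=[3, 4]
  pop 6: indeg[0]->1; indeg[1]->0; indeg[5]->3 | ready=[1] | order so far=[3, 4, 6]
  pop 1: indeg[0]->0; indeg[5]->2 | ready=[0] | order so far=[3, 4, 6, 1]
  pop 0: indeg[2]->0; indeg[5]->1 | ready=[2] | order so far=[3, 4, 6, 1, 0]
  pop 2: indeg[5]->0 | ready=[5] | order so far=[3, 4, 6, 1, 0, 2]
  pop 5: no out-edges | ready=[] | order so far=[3, 4, 6, 1, 0, 2, 5]
New canonical toposort: [3, 4, 6, 1, 0, 2, 5]
Compare positions:
  Node 0: index 3 -> 4 (moved)
  Node 1: index 4 -> 3 (moved)
  Node 2: index 5 -> 5 (same)
  Node 3: index 0 -> 0 (same)
  Node 4: index 1 -> 1 (same)
  Node 5: index 6 -> 6 (same)
  Node 6: index 2 -> 2 (same)
Nodes that changed position: 0 1

Answer: 0 1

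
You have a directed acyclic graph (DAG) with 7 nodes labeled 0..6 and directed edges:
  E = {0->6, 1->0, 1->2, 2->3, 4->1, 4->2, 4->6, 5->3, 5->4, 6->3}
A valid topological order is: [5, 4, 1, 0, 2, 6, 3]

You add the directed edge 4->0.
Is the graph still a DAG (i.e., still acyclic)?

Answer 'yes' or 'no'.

Given toposort: [5, 4, 1, 0, 2, 6, 3]
Position of 4: index 1; position of 0: index 3
New edge 4->0: forward
Forward edge: respects the existing order. Still a DAG, same toposort still valid.
Still a DAG? yes

Answer: yes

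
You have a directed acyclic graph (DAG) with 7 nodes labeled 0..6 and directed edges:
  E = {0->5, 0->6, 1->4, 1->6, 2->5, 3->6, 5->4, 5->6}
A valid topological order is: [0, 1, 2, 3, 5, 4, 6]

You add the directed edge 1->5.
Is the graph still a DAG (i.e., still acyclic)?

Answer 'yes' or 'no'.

Answer: yes

Derivation:
Given toposort: [0, 1, 2, 3, 5, 4, 6]
Position of 1: index 1; position of 5: index 4
New edge 1->5: forward
Forward edge: respects the existing order. Still a DAG, same toposort still valid.
Still a DAG? yes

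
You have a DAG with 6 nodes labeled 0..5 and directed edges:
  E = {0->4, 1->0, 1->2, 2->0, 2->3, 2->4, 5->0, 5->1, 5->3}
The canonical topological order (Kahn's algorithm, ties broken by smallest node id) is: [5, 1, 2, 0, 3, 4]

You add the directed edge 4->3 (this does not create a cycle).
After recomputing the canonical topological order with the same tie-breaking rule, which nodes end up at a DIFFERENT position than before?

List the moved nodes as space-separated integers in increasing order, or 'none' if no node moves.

Old toposort: [5, 1, 2, 0, 3, 4]
Added edge 4->3
Recompute Kahn (smallest-id tiebreak):
  initial in-degrees: [3, 1, 1, 3, 2, 0]
  ready (indeg=0): [5]
  pop 5: indeg[0]->2; indeg[1]->0; indeg[3]->2 | ready=[1] | order so far=[5]
  pop 1: indeg[0]->1; indeg[2]->0 | ready=[2] | order so far=[5, 1]
  pop 2: indeg[0]->0; indeg[3]->1; indeg[4]->1 | ready=[0] | order so far=[5, 1, 2]
  pop 0: indeg[4]->0 | ready=[4] | order so far=[5, 1, 2, 0]
  pop 4: indeg[3]->0 | ready=[3] | order so far=[5, 1, 2, 0, 4]
  pop 3: no out-edges | ready=[] | order so far=[5, 1, 2, 0, 4, 3]
New canonical toposort: [5, 1, 2, 0, 4, 3]
Compare positions:
  Node 0: index 3 -> 3 (same)
  Node 1: index 1 -> 1 (same)
  Node 2: index 2 -> 2 (same)
  Node 3: index 4 -> 5 (moved)
  Node 4: index 5 -> 4 (moved)
  Node 5: index 0 -> 0 (same)
Nodes that changed position: 3 4

Answer: 3 4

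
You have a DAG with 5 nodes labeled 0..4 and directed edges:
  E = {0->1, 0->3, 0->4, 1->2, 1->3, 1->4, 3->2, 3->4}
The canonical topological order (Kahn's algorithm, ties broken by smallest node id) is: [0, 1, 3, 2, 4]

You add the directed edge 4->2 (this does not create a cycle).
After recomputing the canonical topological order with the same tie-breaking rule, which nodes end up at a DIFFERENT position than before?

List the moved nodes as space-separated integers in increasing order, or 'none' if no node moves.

Old toposort: [0, 1, 3, 2, 4]
Added edge 4->2
Recompute Kahn (smallest-id tiebreak):
  initial in-degrees: [0, 1, 3, 2, 3]
  ready (indeg=0): [0]
  pop 0: indeg[1]->0; indeg[3]->1; indeg[4]->2 | ready=[1] | order so far=[0]
  pop 1: indeg[2]->2; indeg[3]->0; indeg[4]->1 | ready=[3] | order so far=[0, 1]
  pop 3: indeg[2]->1; indeg[4]->0 | ready=[4] | order so far=[0, 1, 3]
  pop 4: indeg[2]->0 | ready=[2] | order so far=[0, 1, 3, 4]
  pop 2: no out-edges | ready=[] | order so far=[0, 1, 3, 4, 2]
New canonical toposort: [0, 1, 3, 4, 2]
Compare positions:
  Node 0: index 0 -> 0 (same)
  Node 1: index 1 -> 1 (same)
  Node 2: index 3 -> 4 (moved)
  Node 3: index 2 -> 2 (same)
  Node 4: index 4 -> 3 (moved)
Nodes that changed position: 2 4

Answer: 2 4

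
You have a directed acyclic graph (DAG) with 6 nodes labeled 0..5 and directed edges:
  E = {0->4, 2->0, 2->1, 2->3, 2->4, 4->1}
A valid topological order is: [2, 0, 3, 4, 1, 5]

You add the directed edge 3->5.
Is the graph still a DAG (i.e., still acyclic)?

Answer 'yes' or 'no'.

Answer: yes

Derivation:
Given toposort: [2, 0, 3, 4, 1, 5]
Position of 3: index 2; position of 5: index 5
New edge 3->5: forward
Forward edge: respects the existing order. Still a DAG, same toposort still valid.
Still a DAG? yes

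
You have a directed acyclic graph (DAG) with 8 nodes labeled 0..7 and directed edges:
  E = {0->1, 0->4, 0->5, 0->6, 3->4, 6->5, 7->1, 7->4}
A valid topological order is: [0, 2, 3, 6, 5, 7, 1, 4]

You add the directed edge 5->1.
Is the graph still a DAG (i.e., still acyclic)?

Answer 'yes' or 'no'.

Answer: yes

Derivation:
Given toposort: [0, 2, 3, 6, 5, 7, 1, 4]
Position of 5: index 4; position of 1: index 6
New edge 5->1: forward
Forward edge: respects the existing order. Still a DAG, same toposort still valid.
Still a DAG? yes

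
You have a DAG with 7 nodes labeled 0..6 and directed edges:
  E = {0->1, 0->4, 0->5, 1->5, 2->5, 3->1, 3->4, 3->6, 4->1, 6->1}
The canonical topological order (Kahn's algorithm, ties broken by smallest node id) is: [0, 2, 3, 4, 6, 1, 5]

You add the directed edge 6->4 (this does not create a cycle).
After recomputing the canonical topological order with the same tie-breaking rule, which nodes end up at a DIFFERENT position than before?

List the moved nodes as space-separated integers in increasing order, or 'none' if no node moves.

Answer: 4 6

Derivation:
Old toposort: [0, 2, 3, 4, 6, 1, 5]
Added edge 6->4
Recompute Kahn (smallest-id tiebreak):
  initial in-degrees: [0, 4, 0, 0, 3, 3, 1]
  ready (indeg=0): [0, 2, 3]
  pop 0: indeg[1]->3; indeg[4]->2; indeg[5]->2 | ready=[2, 3] | order so far=[0]
  pop 2: indeg[5]->1 | ready=[3] | order so far=[0, 2]
  pop 3: indeg[1]->2; indeg[4]->1; indeg[6]->0 | ready=[6] | order so far=[0, 2, 3]
  pop 6: indeg[1]->1; indeg[4]->0 | ready=[4] | order so far=[0, 2, 3, 6]
  pop 4: indeg[1]->0 | ready=[1] | order so far=[0, 2, 3, 6, 4]
  pop 1: indeg[5]->0 | ready=[5] | order so far=[0, 2, 3, 6, 4, 1]
  pop 5: no out-edges | ready=[] | order so far=[0, 2, 3, 6, 4, 1, 5]
New canonical toposort: [0, 2, 3, 6, 4, 1, 5]
Compare positions:
  Node 0: index 0 -> 0 (same)
  Node 1: index 5 -> 5 (same)
  Node 2: index 1 -> 1 (same)
  Node 3: index 2 -> 2 (same)
  Node 4: index 3 -> 4 (moved)
  Node 5: index 6 -> 6 (same)
  Node 6: index 4 -> 3 (moved)
Nodes that changed position: 4 6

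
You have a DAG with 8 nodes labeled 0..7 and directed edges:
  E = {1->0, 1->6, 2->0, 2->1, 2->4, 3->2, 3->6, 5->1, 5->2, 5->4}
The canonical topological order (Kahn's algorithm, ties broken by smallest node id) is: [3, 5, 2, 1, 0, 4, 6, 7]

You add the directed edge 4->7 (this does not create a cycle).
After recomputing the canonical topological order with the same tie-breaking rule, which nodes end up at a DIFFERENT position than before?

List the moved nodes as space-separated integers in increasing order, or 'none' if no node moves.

Old toposort: [3, 5, 2, 1, 0, 4, 6, 7]
Added edge 4->7
Recompute Kahn (smallest-id tiebreak):
  initial in-degrees: [2, 2, 2, 0, 2, 0, 2, 1]
  ready (indeg=0): [3, 5]
  pop 3: indeg[2]->1; indeg[6]->1 | ready=[5] | order so far=[3]
  pop 5: indeg[1]->1; indeg[2]->0; indeg[4]->1 | ready=[2] | order so far=[3, 5]
  pop 2: indeg[0]->1; indeg[1]->0; indeg[4]->0 | ready=[1, 4] | order so far=[3, 5, 2]
  pop 1: indeg[0]->0; indeg[6]->0 | ready=[0, 4, 6] | order so far=[3, 5, 2, 1]
  pop 0: no out-edges | ready=[4, 6] | order so far=[3, 5, 2, 1, 0]
  pop 4: indeg[7]->0 | ready=[6, 7] | order so far=[3, 5, 2, 1, 0, 4]
  pop 6: no out-edges | ready=[7] | order so far=[3, 5, 2, 1, 0, 4, 6]
  pop 7: no out-edges | ready=[] | order so far=[3, 5, 2, 1, 0, 4, 6, 7]
New canonical toposort: [3, 5, 2, 1, 0, 4, 6, 7]
Compare positions:
  Node 0: index 4 -> 4 (same)
  Node 1: index 3 -> 3 (same)
  Node 2: index 2 -> 2 (same)
  Node 3: index 0 -> 0 (same)
  Node 4: index 5 -> 5 (same)
  Node 5: index 1 -> 1 (same)
  Node 6: index 6 -> 6 (same)
  Node 7: index 7 -> 7 (same)
Nodes that changed position: none

Answer: none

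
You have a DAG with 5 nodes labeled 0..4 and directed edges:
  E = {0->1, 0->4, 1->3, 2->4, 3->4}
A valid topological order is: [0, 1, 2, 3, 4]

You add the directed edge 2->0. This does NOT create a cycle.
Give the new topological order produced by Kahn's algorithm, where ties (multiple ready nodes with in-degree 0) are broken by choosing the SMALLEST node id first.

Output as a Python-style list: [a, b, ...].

Old toposort: [0, 1, 2, 3, 4]
Added edge: 2->0
Position of 2 (2) > position of 0 (0). Must reorder: 2 must now come before 0.
Run Kahn's algorithm (break ties by smallest node id):
  initial in-degrees: [1, 1, 0, 1, 3]
  ready (indeg=0): [2]
  pop 2: indeg[0]->0; indeg[4]->2 | ready=[0] | order so far=[2]
  pop 0: indeg[1]->0; indeg[4]->1 | ready=[1] | order so far=[2, 0]
  pop 1: indeg[3]->0 | ready=[3] | order so far=[2, 0, 1]
  pop 3: indeg[4]->0 | ready=[4] | order so far=[2, 0, 1, 3]
  pop 4: no out-edges | ready=[] | order so far=[2, 0, 1, 3, 4]
  Result: [2, 0, 1, 3, 4]

Answer: [2, 0, 1, 3, 4]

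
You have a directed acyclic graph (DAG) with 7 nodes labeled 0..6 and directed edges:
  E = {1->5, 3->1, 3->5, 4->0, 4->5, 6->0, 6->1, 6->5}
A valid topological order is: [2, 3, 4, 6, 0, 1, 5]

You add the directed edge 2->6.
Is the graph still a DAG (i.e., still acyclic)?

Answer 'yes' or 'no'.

Answer: yes

Derivation:
Given toposort: [2, 3, 4, 6, 0, 1, 5]
Position of 2: index 0; position of 6: index 3
New edge 2->6: forward
Forward edge: respects the existing order. Still a DAG, same toposort still valid.
Still a DAG? yes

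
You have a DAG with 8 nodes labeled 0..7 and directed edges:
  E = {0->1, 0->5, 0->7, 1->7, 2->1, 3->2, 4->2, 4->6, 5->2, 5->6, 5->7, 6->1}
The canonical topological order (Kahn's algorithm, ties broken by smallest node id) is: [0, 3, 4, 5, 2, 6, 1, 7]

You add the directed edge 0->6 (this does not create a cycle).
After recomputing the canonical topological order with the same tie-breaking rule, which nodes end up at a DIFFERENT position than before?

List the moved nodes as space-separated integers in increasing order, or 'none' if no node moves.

Answer: none

Derivation:
Old toposort: [0, 3, 4, 5, 2, 6, 1, 7]
Added edge 0->6
Recompute Kahn (smallest-id tiebreak):
  initial in-degrees: [0, 3, 3, 0, 0, 1, 3, 3]
  ready (indeg=0): [0, 3, 4]
  pop 0: indeg[1]->2; indeg[5]->0; indeg[6]->2; indeg[7]->2 | ready=[3, 4, 5] | order so far=[0]
  pop 3: indeg[2]->2 | ready=[4, 5] | order so far=[0, 3]
  pop 4: indeg[2]->1; indeg[6]->1 | ready=[5] | order so far=[0, 3, 4]
  pop 5: indeg[2]->0; indeg[6]->0; indeg[7]->1 | ready=[2, 6] | order so far=[0, 3, 4, 5]
  pop 2: indeg[1]->1 | ready=[6] | order so far=[0, 3, 4, 5, 2]
  pop 6: indeg[1]->0 | ready=[1] | order so far=[0, 3, 4, 5, 2, 6]
  pop 1: indeg[7]->0 | ready=[7] | order so far=[0, 3, 4, 5, 2, 6, 1]
  pop 7: no out-edges | ready=[] | order so far=[0, 3, 4, 5, 2, 6, 1, 7]
New canonical toposort: [0, 3, 4, 5, 2, 6, 1, 7]
Compare positions:
  Node 0: index 0 -> 0 (same)
  Node 1: index 6 -> 6 (same)
  Node 2: index 4 -> 4 (same)
  Node 3: index 1 -> 1 (same)
  Node 4: index 2 -> 2 (same)
  Node 5: index 3 -> 3 (same)
  Node 6: index 5 -> 5 (same)
  Node 7: index 7 -> 7 (same)
Nodes that changed position: none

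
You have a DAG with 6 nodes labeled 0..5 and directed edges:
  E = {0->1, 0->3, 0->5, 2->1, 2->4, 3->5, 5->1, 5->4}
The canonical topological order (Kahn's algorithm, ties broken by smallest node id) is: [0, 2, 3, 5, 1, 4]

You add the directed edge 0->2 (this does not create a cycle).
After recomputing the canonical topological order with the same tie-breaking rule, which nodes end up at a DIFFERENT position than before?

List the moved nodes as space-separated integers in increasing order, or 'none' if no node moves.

Answer: none

Derivation:
Old toposort: [0, 2, 3, 5, 1, 4]
Added edge 0->2
Recompute Kahn (smallest-id tiebreak):
  initial in-degrees: [0, 3, 1, 1, 2, 2]
  ready (indeg=0): [0]
  pop 0: indeg[1]->2; indeg[2]->0; indeg[3]->0; indeg[5]->1 | ready=[2, 3] | order so far=[0]
  pop 2: indeg[1]->1; indeg[4]->1 | ready=[3] | order so far=[0, 2]
  pop 3: indeg[5]->0 | ready=[5] | order so far=[0, 2, 3]
  pop 5: indeg[1]->0; indeg[4]->0 | ready=[1, 4] | order so far=[0, 2, 3, 5]
  pop 1: no out-edges | ready=[4] | order so far=[0, 2, 3, 5, 1]
  pop 4: no out-edges | ready=[] | order so far=[0, 2, 3, 5, 1, 4]
New canonical toposort: [0, 2, 3, 5, 1, 4]
Compare positions:
  Node 0: index 0 -> 0 (same)
  Node 1: index 4 -> 4 (same)
  Node 2: index 1 -> 1 (same)
  Node 3: index 2 -> 2 (same)
  Node 4: index 5 -> 5 (same)
  Node 5: index 3 -> 3 (same)
Nodes that changed position: none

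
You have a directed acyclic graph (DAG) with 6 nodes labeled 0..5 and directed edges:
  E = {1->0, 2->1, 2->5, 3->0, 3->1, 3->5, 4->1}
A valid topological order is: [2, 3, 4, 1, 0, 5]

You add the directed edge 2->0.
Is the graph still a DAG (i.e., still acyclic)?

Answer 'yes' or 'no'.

Given toposort: [2, 3, 4, 1, 0, 5]
Position of 2: index 0; position of 0: index 4
New edge 2->0: forward
Forward edge: respects the existing order. Still a DAG, same toposort still valid.
Still a DAG? yes

Answer: yes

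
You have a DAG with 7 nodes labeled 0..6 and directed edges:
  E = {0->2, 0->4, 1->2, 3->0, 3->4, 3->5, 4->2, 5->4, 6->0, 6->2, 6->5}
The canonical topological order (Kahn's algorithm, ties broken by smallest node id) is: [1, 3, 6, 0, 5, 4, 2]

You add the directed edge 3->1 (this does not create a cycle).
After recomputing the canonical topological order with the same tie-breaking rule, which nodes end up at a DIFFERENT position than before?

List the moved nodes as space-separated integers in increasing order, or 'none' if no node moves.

Answer: 1 3

Derivation:
Old toposort: [1, 3, 6, 0, 5, 4, 2]
Added edge 3->1
Recompute Kahn (smallest-id tiebreak):
  initial in-degrees: [2, 1, 4, 0, 3, 2, 0]
  ready (indeg=0): [3, 6]
  pop 3: indeg[0]->1; indeg[1]->0; indeg[4]->2; indeg[5]->1 | ready=[1, 6] | order so far=[3]
  pop 1: indeg[2]->3 | ready=[6] | order so far=[3, 1]
  pop 6: indeg[0]->0; indeg[2]->2; indeg[5]->0 | ready=[0, 5] | order so far=[3, 1, 6]
  pop 0: indeg[2]->1; indeg[4]->1 | ready=[5] | order so far=[3, 1, 6, 0]
  pop 5: indeg[4]->0 | ready=[4] | order so far=[3, 1, 6, 0, 5]
  pop 4: indeg[2]->0 | ready=[2] | order so far=[3, 1, 6, 0, 5, 4]
  pop 2: no out-edges | ready=[] | order so far=[3, 1, 6, 0, 5, 4, 2]
New canonical toposort: [3, 1, 6, 0, 5, 4, 2]
Compare positions:
  Node 0: index 3 -> 3 (same)
  Node 1: index 0 -> 1 (moved)
  Node 2: index 6 -> 6 (same)
  Node 3: index 1 -> 0 (moved)
  Node 4: index 5 -> 5 (same)
  Node 5: index 4 -> 4 (same)
  Node 6: index 2 -> 2 (same)
Nodes that changed position: 1 3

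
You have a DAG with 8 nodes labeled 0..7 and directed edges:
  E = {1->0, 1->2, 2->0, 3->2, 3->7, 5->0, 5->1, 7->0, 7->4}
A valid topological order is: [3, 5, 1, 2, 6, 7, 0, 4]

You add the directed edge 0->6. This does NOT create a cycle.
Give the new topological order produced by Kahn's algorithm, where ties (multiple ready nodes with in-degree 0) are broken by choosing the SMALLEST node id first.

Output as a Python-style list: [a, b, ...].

Old toposort: [3, 5, 1, 2, 6, 7, 0, 4]
Added edge: 0->6
Position of 0 (6) > position of 6 (4). Must reorder: 0 must now come before 6.
Run Kahn's algorithm (break ties by smallest node id):
  initial in-degrees: [4, 1, 2, 0, 1, 0, 1, 1]
  ready (indeg=0): [3, 5]
  pop 3: indeg[2]->1; indeg[7]->0 | ready=[5, 7] | order so far=[3]
  pop 5: indeg[0]->3; indeg[1]->0 | ready=[1, 7] | order so far=[3, 5]
  pop 1: indeg[0]->2; indeg[2]->0 | ready=[2, 7] | order so far=[3, 5, 1]
  pop 2: indeg[0]->1 | ready=[7] | order so far=[3, 5, 1, 2]
  pop 7: indeg[0]->0; indeg[4]->0 | ready=[0, 4] | order so far=[3, 5, 1, 2, 7]
  pop 0: indeg[6]->0 | ready=[4, 6] | order so far=[3, 5, 1, 2, 7, 0]
  pop 4: no out-edges | ready=[6] | order so far=[3, 5, 1, 2, 7, 0, 4]
  pop 6: no out-edges | ready=[] | order so far=[3, 5, 1, 2, 7, 0, 4, 6]
  Result: [3, 5, 1, 2, 7, 0, 4, 6]

Answer: [3, 5, 1, 2, 7, 0, 4, 6]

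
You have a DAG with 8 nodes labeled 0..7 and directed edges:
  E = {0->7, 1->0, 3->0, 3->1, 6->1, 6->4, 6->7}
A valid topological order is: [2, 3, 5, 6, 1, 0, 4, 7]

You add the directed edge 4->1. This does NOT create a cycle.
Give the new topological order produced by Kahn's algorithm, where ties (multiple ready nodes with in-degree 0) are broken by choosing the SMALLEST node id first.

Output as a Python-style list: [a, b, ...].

Old toposort: [2, 3, 5, 6, 1, 0, 4, 7]
Added edge: 4->1
Position of 4 (6) > position of 1 (4). Must reorder: 4 must now come before 1.
Run Kahn's algorithm (break ties by smallest node id):
  initial in-degrees: [2, 3, 0, 0, 1, 0, 0, 2]
  ready (indeg=0): [2, 3, 5, 6]
  pop 2: no out-edges | ready=[3, 5, 6] | order so far=[2]
  pop 3: indeg[0]->1; indeg[1]->2 | ready=[5, 6] | order so far=[2, 3]
  pop 5: no out-edges | ready=[6] | order so far=[2, 3, 5]
  pop 6: indeg[1]->1; indeg[4]->0; indeg[7]->1 | ready=[4] | order so far=[2, 3, 5, 6]
  pop 4: indeg[1]->0 | ready=[1] | order so far=[2, 3, 5, 6, 4]
  pop 1: indeg[0]->0 | ready=[0] | order so far=[2, 3, 5, 6, 4, 1]
  pop 0: indeg[7]->0 | ready=[7] | order so far=[2, 3, 5, 6, 4, 1, 0]
  pop 7: no out-edges | ready=[] | order so far=[2, 3, 5, 6, 4, 1, 0, 7]
  Result: [2, 3, 5, 6, 4, 1, 0, 7]

Answer: [2, 3, 5, 6, 4, 1, 0, 7]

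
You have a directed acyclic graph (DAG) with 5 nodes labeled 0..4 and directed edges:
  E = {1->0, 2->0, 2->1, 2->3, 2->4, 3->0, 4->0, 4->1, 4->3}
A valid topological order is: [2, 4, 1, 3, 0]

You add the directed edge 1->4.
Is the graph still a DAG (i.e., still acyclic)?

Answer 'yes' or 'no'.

Answer: no

Derivation:
Given toposort: [2, 4, 1, 3, 0]
Position of 1: index 2; position of 4: index 1
New edge 1->4: backward (u after v in old order)
Backward edge: old toposort is now invalid. Check if this creates a cycle.
Does 4 already reach 1? Reachable from 4: [0, 1, 3, 4]. YES -> cycle!
Still a DAG? no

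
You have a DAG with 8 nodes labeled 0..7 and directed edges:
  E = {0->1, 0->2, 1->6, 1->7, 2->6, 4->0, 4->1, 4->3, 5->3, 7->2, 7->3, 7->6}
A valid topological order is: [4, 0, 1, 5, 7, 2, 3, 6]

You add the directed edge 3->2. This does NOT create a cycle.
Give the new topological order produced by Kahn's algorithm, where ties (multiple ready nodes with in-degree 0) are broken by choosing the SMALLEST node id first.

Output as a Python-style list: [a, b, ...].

Old toposort: [4, 0, 1, 5, 7, 2, 3, 6]
Added edge: 3->2
Position of 3 (6) > position of 2 (5). Must reorder: 3 must now come before 2.
Run Kahn's algorithm (break ties by smallest node id):
  initial in-degrees: [1, 2, 3, 3, 0, 0, 3, 1]
  ready (indeg=0): [4, 5]
  pop 4: indeg[0]->0; indeg[1]->1; indeg[3]->2 | ready=[0, 5] | order so far=[4]
  pop 0: indeg[1]->0; indeg[2]->2 | ready=[1, 5] | order so far=[4, 0]
  pop 1: indeg[6]->2; indeg[7]->0 | ready=[5, 7] | order so far=[4, 0, 1]
  pop 5: indeg[3]->1 | ready=[7] | order so far=[4, 0, 1, 5]
  pop 7: indeg[2]->1; indeg[3]->0; indeg[6]->1 | ready=[3] | order so far=[4, 0, 1, 5, 7]
  pop 3: indeg[2]->0 | ready=[2] | order so far=[4, 0, 1, 5, 7, 3]
  pop 2: indeg[6]->0 | ready=[6] | order so far=[4, 0, 1, 5, 7, 3, 2]
  pop 6: no out-edges | ready=[] | order so far=[4, 0, 1, 5, 7, 3, 2, 6]
  Result: [4, 0, 1, 5, 7, 3, 2, 6]

Answer: [4, 0, 1, 5, 7, 3, 2, 6]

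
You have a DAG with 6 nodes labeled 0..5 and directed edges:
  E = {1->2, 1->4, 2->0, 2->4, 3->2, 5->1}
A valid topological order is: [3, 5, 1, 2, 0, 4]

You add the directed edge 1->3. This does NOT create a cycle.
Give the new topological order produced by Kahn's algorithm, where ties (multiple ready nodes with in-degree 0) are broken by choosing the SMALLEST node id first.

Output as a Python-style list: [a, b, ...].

Old toposort: [3, 5, 1, 2, 0, 4]
Added edge: 1->3
Position of 1 (2) > position of 3 (0). Must reorder: 1 must now come before 3.
Run Kahn's algorithm (break ties by smallest node id):
  initial in-degrees: [1, 1, 2, 1, 2, 0]
  ready (indeg=0): [5]
  pop 5: indeg[1]->0 | ready=[1] | order so far=[5]
  pop 1: indeg[2]->1; indeg[3]->0; indeg[4]->1 | ready=[3] | order so far=[5, 1]
  pop 3: indeg[2]->0 | ready=[2] | order so far=[5, 1, 3]
  pop 2: indeg[0]->0; indeg[4]->0 | ready=[0, 4] | order so far=[5, 1, 3, 2]
  pop 0: no out-edges | ready=[4] | order so far=[5, 1, 3, 2, 0]
  pop 4: no out-edges | ready=[] | order so far=[5, 1, 3, 2, 0, 4]
  Result: [5, 1, 3, 2, 0, 4]

Answer: [5, 1, 3, 2, 0, 4]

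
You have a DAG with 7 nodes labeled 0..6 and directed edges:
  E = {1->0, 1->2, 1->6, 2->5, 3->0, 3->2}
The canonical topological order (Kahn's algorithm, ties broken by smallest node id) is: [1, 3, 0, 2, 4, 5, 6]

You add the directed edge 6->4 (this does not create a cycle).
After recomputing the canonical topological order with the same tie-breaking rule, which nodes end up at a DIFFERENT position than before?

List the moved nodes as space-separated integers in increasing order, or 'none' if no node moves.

Answer: 4 5 6

Derivation:
Old toposort: [1, 3, 0, 2, 4, 5, 6]
Added edge 6->4
Recompute Kahn (smallest-id tiebreak):
  initial in-degrees: [2, 0, 2, 0, 1, 1, 1]
  ready (indeg=0): [1, 3]
  pop 1: indeg[0]->1; indeg[2]->1; indeg[6]->0 | ready=[3, 6] | order so far=[1]
  pop 3: indeg[0]->0; indeg[2]->0 | ready=[0, 2, 6] | order so far=[1, 3]
  pop 0: no out-edges | ready=[2, 6] | order so far=[1, 3, 0]
  pop 2: indeg[5]->0 | ready=[5, 6] | order so far=[1, 3, 0, 2]
  pop 5: no out-edges | ready=[6] | order so far=[1, 3, 0, 2, 5]
  pop 6: indeg[4]->0 | ready=[4] | order so far=[1, 3, 0, 2, 5, 6]
  pop 4: no out-edges | ready=[] | order so far=[1, 3, 0, 2, 5, 6, 4]
New canonical toposort: [1, 3, 0, 2, 5, 6, 4]
Compare positions:
  Node 0: index 2 -> 2 (same)
  Node 1: index 0 -> 0 (same)
  Node 2: index 3 -> 3 (same)
  Node 3: index 1 -> 1 (same)
  Node 4: index 4 -> 6 (moved)
  Node 5: index 5 -> 4 (moved)
  Node 6: index 6 -> 5 (moved)
Nodes that changed position: 4 5 6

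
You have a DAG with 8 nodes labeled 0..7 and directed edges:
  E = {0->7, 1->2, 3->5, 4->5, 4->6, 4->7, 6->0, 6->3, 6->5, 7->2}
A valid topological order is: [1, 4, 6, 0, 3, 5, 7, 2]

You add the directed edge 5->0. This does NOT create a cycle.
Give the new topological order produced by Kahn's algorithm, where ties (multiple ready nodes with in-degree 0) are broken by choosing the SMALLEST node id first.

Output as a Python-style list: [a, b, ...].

Answer: [1, 4, 6, 3, 5, 0, 7, 2]

Derivation:
Old toposort: [1, 4, 6, 0, 3, 5, 7, 2]
Added edge: 5->0
Position of 5 (5) > position of 0 (3). Must reorder: 5 must now come before 0.
Run Kahn's algorithm (break ties by smallest node id):
  initial in-degrees: [2, 0, 2, 1, 0, 3, 1, 2]
  ready (indeg=0): [1, 4]
  pop 1: indeg[2]->1 | ready=[4] | order so far=[1]
  pop 4: indeg[5]->2; indeg[6]->0; indeg[7]->1 | ready=[6] | order so far=[1, 4]
  pop 6: indeg[0]->1; indeg[3]->0; indeg[5]->1 | ready=[3] | order so far=[1, 4, 6]
  pop 3: indeg[5]->0 | ready=[5] | order so far=[1, 4, 6, 3]
  pop 5: indeg[0]->0 | ready=[0] | order so far=[1, 4, 6, 3, 5]
  pop 0: indeg[7]->0 | ready=[7] | order so far=[1, 4, 6, 3, 5, 0]
  pop 7: indeg[2]->0 | ready=[2] | order so far=[1, 4, 6, 3, 5, 0, 7]
  pop 2: no out-edges | ready=[] | order so far=[1, 4, 6, 3, 5, 0, 7, 2]
  Result: [1, 4, 6, 3, 5, 0, 7, 2]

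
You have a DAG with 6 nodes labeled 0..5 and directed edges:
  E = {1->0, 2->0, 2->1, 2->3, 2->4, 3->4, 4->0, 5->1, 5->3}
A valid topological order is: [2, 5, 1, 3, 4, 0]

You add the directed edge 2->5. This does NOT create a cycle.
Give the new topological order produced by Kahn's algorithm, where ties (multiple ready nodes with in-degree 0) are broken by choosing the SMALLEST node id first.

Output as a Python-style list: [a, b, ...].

Old toposort: [2, 5, 1, 3, 4, 0]
Added edge: 2->5
Position of 2 (0) < position of 5 (1). Old order still valid.
Run Kahn's algorithm (break ties by smallest node id):
  initial in-degrees: [3, 2, 0, 2, 2, 1]
  ready (indeg=0): [2]
  pop 2: indeg[0]->2; indeg[1]->1; indeg[3]->1; indeg[4]->1; indeg[5]->0 | ready=[5] | order so far=[2]
  pop 5: indeg[1]->0; indeg[3]->0 | ready=[1, 3] | order so far=[2, 5]
  pop 1: indeg[0]->1 | ready=[3] | order so far=[2, 5, 1]
  pop 3: indeg[4]->0 | ready=[4] | order so far=[2, 5, 1, 3]
  pop 4: indeg[0]->0 | ready=[0] | order so far=[2, 5, 1, 3, 4]
  pop 0: no out-edges | ready=[] | order so far=[2, 5, 1, 3, 4, 0]
  Result: [2, 5, 1, 3, 4, 0]

Answer: [2, 5, 1, 3, 4, 0]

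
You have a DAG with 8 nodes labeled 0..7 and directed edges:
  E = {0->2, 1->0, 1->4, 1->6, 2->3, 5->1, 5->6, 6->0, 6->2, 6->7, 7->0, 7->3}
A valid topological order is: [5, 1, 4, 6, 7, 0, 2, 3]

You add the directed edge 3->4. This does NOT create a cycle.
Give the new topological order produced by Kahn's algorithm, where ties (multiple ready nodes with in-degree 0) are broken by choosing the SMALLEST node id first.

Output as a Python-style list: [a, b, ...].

Old toposort: [5, 1, 4, 6, 7, 0, 2, 3]
Added edge: 3->4
Position of 3 (7) > position of 4 (2). Must reorder: 3 must now come before 4.
Run Kahn's algorithm (break ties by smallest node id):
  initial in-degrees: [3, 1, 2, 2, 2, 0, 2, 1]
  ready (indeg=0): [5]
  pop 5: indeg[1]->0; indeg[6]->1 | ready=[1] | order so far=[5]
  pop 1: indeg[0]->2; indeg[4]->1; indeg[6]->0 | ready=[6] | order so far=[5, 1]
  pop 6: indeg[0]->1; indeg[2]->1; indeg[7]->0 | ready=[7] | order so far=[5, 1, 6]
  pop 7: indeg[0]->0; indeg[3]->1 | ready=[0] | order so far=[5, 1, 6, 7]
  pop 0: indeg[2]->0 | ready=[2] | order so far=[5, 1, 6, 7, 0]
  pop 2: indeg[3]->0 | ready=[3] | order so far=[5, 1, 6, 7, 0, 2]
  pop 3: indeg[4]->0 | ready=[4] | order so far=[5, 1, 6, 7, 0, 2, 3]
  pop 4: no out-edges | ready=[] | order so far=[5, 1, 6, 7, 0, 2, 3, 4]
  Result: [5, 1, 6, 7, 0, 2, 3, 4]

Answer: [5, 1, 6, 7, 0, 2, 3, 4]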